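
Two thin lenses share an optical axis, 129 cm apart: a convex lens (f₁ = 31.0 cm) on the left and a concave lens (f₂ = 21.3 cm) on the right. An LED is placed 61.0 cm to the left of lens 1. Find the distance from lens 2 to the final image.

Lens 1: 1/d_i1 = 1/f₁ − 1/d_o1 = 1/(31.0) − 1/(61.0) = 0.01586, so d_i1 = 63.03 cm.
The intermediate image is 63.03 cm to the right of lens 1, which is 129 − (63.03) = 65.97 cm to the left of lens 2, so d_o2 = +65.97 cm.
Lens 2 is diverging, so f₂ = −21.3 cm.
Lens 2: 1/d_i2 = 1/f₂ − 1/d_o2 = 1/(-21.3) − 1/(65.97) = -0.06211, so d_i2 = -16.1 cm.
The final image is virtual, 16.1 cm to the left of lens 2 (overall magnification ≈ -0.25).

16.1 cm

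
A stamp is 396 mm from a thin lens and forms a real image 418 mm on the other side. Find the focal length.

Real image ⇒ d_i = +418 mm.
1/f = 1/d_o + 1/d_i = 1/(396) + 1/(418) = 0.004918, so f = 203 mm.
Since f is positive, the thin lens is converging.

f = 203 mm (converging)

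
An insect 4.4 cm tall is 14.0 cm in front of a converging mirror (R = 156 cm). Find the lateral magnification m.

m = +1.22

f = R/2 = 156/2 = 78.00 cm.
1/d_i = 1/f − 1/d_o = 1/(78.00) − 1/(14.0) = -0.05861, so d_i = -17.06 cm.
m = −d_i/d_o = −(-17.06)/(14.0) = +1.22.
The image is virtual, upright and enlarged, behind the mirror.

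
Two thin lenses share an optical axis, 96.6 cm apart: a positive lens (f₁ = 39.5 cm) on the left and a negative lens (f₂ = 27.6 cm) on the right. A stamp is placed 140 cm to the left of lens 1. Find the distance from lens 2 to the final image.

Lens 1: 1/d_i1 = 1/f₁ − 1/d_o1 = 1/(39.5) − 1/(140) = 0.01817, so d_i1 = 55.02 cm.
The intermediate image is 55.02 cm to the right of lens 1, which is 96.6 − (55.02) = 41.58 cm to the left of lens 2, so d_o2 = +41.58 cm.
Lens 2 is diverging, so f₂ = −27.6 cm.
Lens 2: 1/d_i2 = 1/f₂ − 1/d_o2 = 1/(-27.6) − 1/(41.58) = -0.06028, so d_i2 = -16.6 cm.
The final image is virtual, 16.6 cm to the left of lens 2 (overall magnification ≈ -0.16).

16.6 cm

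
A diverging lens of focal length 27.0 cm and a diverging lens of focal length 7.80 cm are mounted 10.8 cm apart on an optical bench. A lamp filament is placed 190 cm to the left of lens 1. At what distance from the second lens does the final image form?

6.36 cm

Lens 1 is diverging, so f₁ = −27.0 cm.
Lens 1: 1/d_i1 = 1/f₁ − 1/d_o1 = 1/(-27.0) − 1/(190) = -0.04230, so d_i1 = -23.64 cm.
The intermediate image is 23.64 cm to the left of lens 1 (virtual), which is 10.8 − (-23.64) = 34.44 cm to the left of lens 2, so d_o2 = +34.44 cm.
Lens 2 is diverging, so f₂ = −7.80 cm.
Lens 2: 1/d_i2 = 1/f₂ − 1/d_o2 = 1/(-7.80) − 1/(34.44) = -0.1572, so d_i2 = -6.36 cm.
The final image is virtual, 6.36 cm to the left of lens 2 (overall magnification ≈ 0.023).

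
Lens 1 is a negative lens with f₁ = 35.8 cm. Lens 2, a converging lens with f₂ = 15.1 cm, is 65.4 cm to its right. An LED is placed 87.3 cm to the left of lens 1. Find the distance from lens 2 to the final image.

Lens 1 is diverging, so f₁ = −35.8 cm.
Lens 1: 1/d_i1 = 1/f₁ − 1/d_o1 = 1/(-35.8) − 1/(87.3) = -0.03939, so d_i1 = -25.39 cm.
The intermediate image is 25.39 cm to the left of lens 1 (virtual), which is 65.4 − (-25.39) = 90.79 cm to the left of lens 2, so d_o2 = +90.79 cm.
Lens 2: 1/d_i2 = 1/f₂ − 1/d_o2 = 1/(15.1) − 1/(90.79) = 0.05521, so d_i2 = 18.1 cm.
The final image is real, 18.1 cm to the right of lens 2 (overall magnification ≈ -0.058).

18.1 cm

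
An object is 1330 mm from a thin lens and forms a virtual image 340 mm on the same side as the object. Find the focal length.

Virtual image ⇒ d_i = −340 mm.
1/f = 1/d_o + 1/d_i = 1/(1330) + 1/(-340) = -0.002189, so f = -457 mm.
Since f is negative, the thin lens is diverging.

f = -457 mm (diverging)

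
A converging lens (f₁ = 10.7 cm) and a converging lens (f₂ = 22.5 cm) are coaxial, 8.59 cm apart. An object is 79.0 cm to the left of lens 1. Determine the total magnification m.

Lens 1: 1/d_i1 = 1/(10.7) − 1/(79.0) = 0.08080, so d_i1 = 12.38 cm; m₁ = −d_i1/d_o1 = -0.1567.
d_o2 = 8.59 − (12.38) = -3.790 cm (virtual object).
Lens 2: 1/d_i2 = 1/(22.5) − 1/(-3.790) = 0.3083, so d_i2 = 3.244 cm; m₂ = −d_i2/d_o2 = +0.8558.
m = m₁·m₂ = (-0.1567)(+0.8558) = -0.134.

m = -0.134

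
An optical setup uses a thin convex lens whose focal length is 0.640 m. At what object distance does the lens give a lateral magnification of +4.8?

0.507 m

m = −d_i/d_o ⇒ d_i = −m·d_o.
1/f = 1/d_o + 1/d_i = 1/d_o − 1/(m·d_o) = (1 − 1/m)/d_o, so d_o = f(1 − 1/m) = (0.6400)(1 − 1/(+4.8)) = 0.507 m.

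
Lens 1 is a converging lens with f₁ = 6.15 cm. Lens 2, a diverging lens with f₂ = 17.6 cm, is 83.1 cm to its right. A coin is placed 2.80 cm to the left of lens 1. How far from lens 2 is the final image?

Lens 1: 1/d_i1 = 1/f₁ − 1/d_o1 = 1/(6.15) − 1/(2.80) = -0.1945, so d_i1 = -5.140 cm.
The intermediate image is 5.140 cm to the left of lens 1 (virtual), which is 83.1 − (-5.140) = 88.24 cm to the left of lens 2, so d_o2 = +88.24 cm.
Lens 2 is diverging, so f₂ = −17.6 cm.
Lens 2: 1/d_i2 = 1/f₂ − 1/d_o2 = 1/(-17.6) − 1/(88.24) = -0.06815, so d_i2 = -14.7 cm.
The final image is virtual, 14.7 cm to the left of lens 2 (overall magnification ≈ 0.31).

14.7 cm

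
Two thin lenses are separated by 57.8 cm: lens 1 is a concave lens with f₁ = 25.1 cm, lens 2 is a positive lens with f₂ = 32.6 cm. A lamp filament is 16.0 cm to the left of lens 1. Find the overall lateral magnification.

m = -0.569

f₁ = −25.1 cm (diverging).
Lens 1: 1/d_i1 = 1/(-25.1) − 1/(16.0) = -0.1023, so d_i1 = -9.771 cm; m₁ = −d_i1/d_o1 = +0.6107.
d_o2 = 57.8 − (-9.771) = 67.57 cm.
Lens 2: 1/d_i2 = 1/(32.6) − 1/(67.57) = 0.01588, so d_i2 = 62.99 cm; m₂ = −d_i2/d_o2 = -0.9322.
m = m₁·m₂ = (+0.6107)(-0.9322) = -0.569.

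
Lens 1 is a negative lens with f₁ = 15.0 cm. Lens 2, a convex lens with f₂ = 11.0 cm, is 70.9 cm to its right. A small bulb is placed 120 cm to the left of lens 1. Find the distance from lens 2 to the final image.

12.7 cm

Lens 1 is diverging, so f₁ = −15.0 cm.
Lens 1: 1/d_i1 = 1/f₁ − 1/d_o1 = 1/(-15.0) − 1/(120) = -0.07500, so d_i1 = -13.33 cm.
The intermediate image is 13.33 cm to the left of lens 1 (virtual), which is 70.9 − (-13.33) = 84.23 cm to the left of lens 2, so d_o2 = +84.23 cm.
Lens 2: 1/d_i2 = 1/f₂ − 1/d_o2 = 1/(11.0) − 1/(84.23) = 0.07904, so d_i2 = 12.7 cm.
The final image is real, 12.7 cm to the right of lens 2 (overall magnification ≈ -0.017).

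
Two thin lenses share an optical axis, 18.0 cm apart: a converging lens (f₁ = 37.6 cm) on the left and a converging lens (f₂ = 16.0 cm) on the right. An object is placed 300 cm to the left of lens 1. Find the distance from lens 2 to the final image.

Lens 1: 1/d_i1 = 1/f₁ − 1/d_o1 = 1/(37.6) − 1/(300) = 0.02326, so d_i1 = 42.99 cm.
The intermediate image is 42.99 cm to the right of lens 1, which lies 24.99 cm to the right of lens 2 — a virtual object — so d_o2 = −24.99 cm.
Lens 2: 1/d_i2 = 1/f₂ − 1/d_o2 = 1/(16.0) − 1/(-24.99) = 0.1025, so d_i2 = 9.75 cm.
The final image is real, 9.75 cm to the right of lens 2 (overall magnification ≈ -0.056).

9.75 cm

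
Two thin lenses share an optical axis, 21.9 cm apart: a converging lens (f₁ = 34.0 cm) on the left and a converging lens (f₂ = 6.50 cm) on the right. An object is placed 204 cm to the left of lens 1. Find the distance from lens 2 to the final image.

Lens 1: 1/d_i1 = 1/f₁ − 1/d_o1 = 1/(34.0) − 1/(204) = 0.02451, so d_i1 = 40.80 cm.
The intermediate image is 40.80 cm to the right of lens 1, which lies 18.90 cm to the right of lens 2 — a virtual object — so d_o2 = −18.90 cm.
Lens 2: 1/d_i2 = 1/f₂ − 1/d_o2 = 1/(6.50) − 1/(-18.90) = 0.2068, so d_i2 = 4.84 cm.
The final image is real, 4.84 cm to the right of lens 2 (overall magnification ≈ -0.051).

4.84 cm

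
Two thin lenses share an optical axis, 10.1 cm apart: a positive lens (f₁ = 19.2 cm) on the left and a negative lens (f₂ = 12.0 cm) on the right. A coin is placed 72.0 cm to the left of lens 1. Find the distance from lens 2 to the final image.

47.3 cm

Lens 1: 1/d_i1 = 1/f₁ − 1/d_o1 = 1/(19.2) − 1/(72.0) = 0.03819, so d_i1 = 26.18 cm.
The intermediate image is 26.18 cm to the right of lens 1, which lies 16.08 cm to the right of lens 2 — a virtual object — so d_o2 = −16.08 cm.
Lens 2 is diverging, so f₂ = −12.0 cm.
Lens 2: 1/d_i2 = 1/f₂ − 1/d_o2 = 1/(-12.0) − 1/(-16.08) = -0.02114, so d_i2 = -47.3 cm.
The final image is virtual, 47.3 cm to the left of lens 2 (overall magnification ≈ 1.1).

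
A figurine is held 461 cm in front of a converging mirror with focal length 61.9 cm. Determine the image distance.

Mirror equation: 1/s_i = 1/f − 1/s_o = 1/(61.90) − 1/(461) = 0.01616 − 0.002169 = 0.01399, so s_i = 71.5 cm.
The image is real, inverted and reduced, in front of the mirror.

71.5 cm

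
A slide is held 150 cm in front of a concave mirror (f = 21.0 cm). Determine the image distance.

Mirror equation: 1/s_i = 1/f − 1/s_o = 1/(21.00) − 1/(150) = 0.04762 − 0.006667 = 0.04095, so s_i = 24.4 cm.
The image is real, inverted and reduced, in front of the mirror.

24.4 cm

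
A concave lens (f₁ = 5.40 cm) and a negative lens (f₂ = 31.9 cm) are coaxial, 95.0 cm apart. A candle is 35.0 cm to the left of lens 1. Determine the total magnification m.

m = +0.0324

f₁ = −5.40 cm (diverging).
Lens 1: 1/d_i1 = 1/(-5.40) − 1/(35.0) = -0.2138, so d_i1 = -4.678 cm; m₁ = −d_i1/d_o1 = +0.1337.
d_o2 = 95.0 − (-4.678) = 99.68 cm.
f₂ = −31.9 cm (diverging).
Lens 2: 1/d_i2 = 1/(-31.9) − 1/(99.68) = -0.04138, so d_i2 = -24.17 cm; m₂ = −d_i2/d_o2 = +0.2424.
m = m₁·m₂ = (+0.1337)(+0.2424) = +0.0324.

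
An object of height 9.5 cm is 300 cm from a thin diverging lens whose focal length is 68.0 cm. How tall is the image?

1.76 cm

For a diverging lens, f = -68.0 cm.
1/d_i = 1/f − 1/d_o = 1/(-68.00) − 1/(300) = -0.01804, so d_i = -55.43 cm.
m = −d_i/d_o = +0.1848.
|h_i| = |m|·h_o = 0.1848 × 9.5 = 1.76 cm. The image is virtual, upright and reduced, on the same side as the object.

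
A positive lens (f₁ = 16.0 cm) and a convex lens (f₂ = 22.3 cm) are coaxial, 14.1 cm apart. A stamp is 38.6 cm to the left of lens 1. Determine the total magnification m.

Lens 1: 1/d_i1 = 1/(16.0) − 1/(38.6) = 0.03659, so d_i1 = 27.33 cm; m₁ = −d_i1/d_o1 = -0.7080.
d_o2 = 14.1 − (27.33) = -13.23 cm (virtual object).
Lens 2: 1/d_i2 = 1/(22.3) − 1/(-13.23) = 0.1204, so d_i2 = 8.304 cm; m₂ = −d_i2/d_o2 = +0.6276.
m = m₁·m₂ = (-0.7080)(+0.6276) = -0.444.

m = -0.444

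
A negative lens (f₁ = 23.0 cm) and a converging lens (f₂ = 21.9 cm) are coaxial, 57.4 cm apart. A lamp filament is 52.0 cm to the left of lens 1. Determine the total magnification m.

m = -0.131

f₁ = −23.0 cm (diverging).
Lens 1: 1/d_i1 = 1/(-23.0) − 1/(52.0) = -0.06271, so d_i1 = -15.95 cm; m₁ = −d_i1/d_o1 = +0.3067.
d_o2 = 57.4 − (-15.95) = 73.35 cm.
Lens 2: 1/d_i2 = 1/(21.9) − 1/(73.35) = 0.03203, so d_i2 = 31.22 cm; m₂ = −d_i2/d_o2 = -0.4257.
m = m₁·m₂ = (+0.3067)(-0.4257) = -0.131.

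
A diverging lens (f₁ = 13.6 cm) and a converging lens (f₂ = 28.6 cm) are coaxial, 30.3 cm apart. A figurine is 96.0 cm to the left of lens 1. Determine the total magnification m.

f₁ = −13.6 cm (diverging).
Lens 1: 1/d_i1 = 1/(-13.6) − 1/(96.0) = -0.08395, so d_i1 = -11.91 cm; m₁ = −d_i1/d_o1 = +0.1241.
d_o2 = 30.3 − (-11.91) = 42.21 cm.
Lens 2: 1/d_i2 = 1/(28.6) − 1/(42.21) = 0.01127, so d_i2 = 88.70 cm; m₂ = −d_i2/d_o2 = -2.101.
m = m₁·m₂ = (+0.1241)(-2.101) = -0.261.

m = -0.261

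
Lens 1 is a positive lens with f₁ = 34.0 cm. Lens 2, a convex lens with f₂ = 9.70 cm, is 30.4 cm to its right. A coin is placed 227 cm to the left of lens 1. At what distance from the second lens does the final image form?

Lens 1: 1/d_i1 = 1/f₁ − 1/d_o1 = 1/(34.0) − 1/(227) = 0.02501, so d_i1 = 39.99 cm.
The intermediate image is 39.99 cm to the right of lens 1, which lies 9.590 cm to the right of lens 2 — a virtual object — so d_o2 = −9.590 cm.
Lens 2: 1/d_i2 = 1/f₂ − 1/d_o2 = 1/(9.70) − 1/(-9.590) = 0.2074, so d_i2 = 4.82 cm.
The final image is real, 4.82 cm to the right of lens 2 (overall magnification ≈ -0.089).

4.82 cm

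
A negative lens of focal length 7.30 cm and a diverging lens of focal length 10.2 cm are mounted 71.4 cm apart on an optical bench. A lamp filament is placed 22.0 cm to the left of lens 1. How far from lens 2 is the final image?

Lens 1 is diverging, so f₁ = −7.30 cm.
Lens 1: 1/d_i1 = 1/f₁ − 1/d_o1 = 1/(-7.30) − 1/(22.0) = -0.1824, so d_i1 = -5.481 cm.
The intermediate image is 5.481 cm to the left of lens 1 (virtual), which is 71.4 − (-5.481) = 76.88 cm to the left of lens 2, so d_o2 = +76.88 cm.
Lens 2 is diverging, so f₂ = −10.2 cm.
Lens 2: 1/d_i2 = 1/f₂ − 1/d_o2 = 1/(-10.2) − 1/(76.88) = -0.1110, so d_i2 = -9.01 cm.
The final image is virtual, 9.01 cm to the left of lens 2 (overall magnification ≈ 0.029).

9.01 cm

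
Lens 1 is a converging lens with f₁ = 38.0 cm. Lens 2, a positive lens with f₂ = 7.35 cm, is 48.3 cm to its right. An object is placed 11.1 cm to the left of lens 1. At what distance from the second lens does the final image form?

8.30 cm

Lens 1: 1/d_i1 = 1/f₁ − 1/d_o1 = 1/(38.0) − 1/(11.1) = -0.06377, so d_i1 = -15.68 cm.
The intermediate image is 15.68 cm to the left of lens 1 (virtual), which is 48.3 − (-15.68) = 63.98 cm to the left of lens 2, so d_o2 = +63.98 cm.
Lens 2: 1/d_i2 = 1/f₂ − 1/d_o2 = 1/(7.35) − 1/(63.98) = 0.1204, so d_i2 = 8.30 cm.
The final image is real, 8.30 cm to the right of lens 2 (overall magnification ≈ -0.18).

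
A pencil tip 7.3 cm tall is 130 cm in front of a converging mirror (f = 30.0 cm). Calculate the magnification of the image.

m = -0.300

1/d_i = 1/f − 1/d_o = 1/(30.00) − 1/(130) = 0.02564, so d_i = 39.00 cm.
m = −d_i/d_o = −(39.00)/(130) = -0.300.
The image is real, inverted and reduced, in front of the mirror.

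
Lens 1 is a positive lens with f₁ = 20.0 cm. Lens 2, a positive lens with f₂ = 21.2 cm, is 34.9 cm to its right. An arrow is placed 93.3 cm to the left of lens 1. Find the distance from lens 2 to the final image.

17.0 cm

Lens 1: 1/d_i1 = 1/f₁ − 1/d_o1 = 1/(20.0) − 1/(93.3) = 0.03928, so d_i1 = 25.46 cm.
The intermediate image is 25.46 cm to the right of lens 1, which is 34.9 − (25.46) = 9.440 cm to the left of lens 2, so d_o2 = +9.440 cm.
Lens 2: 1/d_i2 = 1/f₂ − 1/d_o2 = 1/(21.2) − 1/(9.440) = -0.05876, so d_i2 = -17.0 cm.
The final image is virtual, 17.0 cm to the left of lens 2 (overall magnification ≈ -0.49).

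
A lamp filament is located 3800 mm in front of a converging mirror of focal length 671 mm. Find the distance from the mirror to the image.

Mirror equation: 1/d_i = 1/f − 1/d_o = 1/(671.0) − 1/(3800) = 0.001490 − 0.0002632 = 0.001227, so d_i = 815 mm.
The image is real, inverted and reduced, in front of the mirror.

815 mm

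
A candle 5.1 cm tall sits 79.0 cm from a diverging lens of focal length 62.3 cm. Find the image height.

For a diverging lens, f = -62.3 cm.
1/d_i = 1/f − 1/d_o = 1/(-62.30) − 1/(79.0) = -0.02871, so d_i = -34.83 cm.
m = −d_i/d_o = +0.4409.
|h_i| = |m|·h_o = 0.4409 × 5.1 = 2.25 cm. The image is virtual, upright and reduced, on the same side as the object.

2.25 cm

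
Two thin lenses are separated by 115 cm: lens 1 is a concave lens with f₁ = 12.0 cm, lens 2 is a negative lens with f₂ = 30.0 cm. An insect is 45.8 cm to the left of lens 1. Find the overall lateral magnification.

m = +0.0403

f₁ = −12.0 cm (diverging).
Lens 1: 1/d_i1 = 1/(-12.0) − 1/(45.8) = -0.1052, so d_i1 = -9.509 cm; m₁ = −d_i1/d_o1 = +0.2076.
d_o2 = 115 − (-9.509) = 124.5 cm.
f₂ = −30.0 cm (diverging).
Lens 2: 1/d_i2 = 1/(-30.0) − 1/(124.5) = -0.04137, so d_i2 = -24.17 cm; m₂ = −d_i2/d_o2 = +0.1942.
m = m₁·m₂ = (+0.2076)(+0.1942) = +0.0403.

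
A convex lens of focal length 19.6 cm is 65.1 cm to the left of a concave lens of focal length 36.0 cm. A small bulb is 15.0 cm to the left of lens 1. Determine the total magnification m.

m = +0.930

Lens 1: 1/d_i1 = 1/(19.6) − 1/(15.0) = -0.01565, so d_i1 = -63.91 cm; m₁ = −d_i1/d_o1 = +4.261.
d_o2 = 65.1 − (-63.91) = 129.0 cm.
f₂ = −36.0 cm (diverging).
Lens 2: 1/d_i2 = 1/(-36.0) − 1/(129.0) = -0.03553, so d_i2 = -28.15 cm; m₂ = −d_i2/d_o2 = +0.2182.
m = m₁·m₂ = (+4.261)(+0.2182) = +0.930.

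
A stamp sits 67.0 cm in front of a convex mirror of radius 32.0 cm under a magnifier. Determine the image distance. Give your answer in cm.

12.9 cm

f = R/2 = 32.0/2 = 16.00 cm; for a convex mirror, f = -16.00 cm.
Mirror equation: 1/q = 1/f − 1/p = 1/(-16.00) − 1/(67.0) = -0.06250 − 0.01493 = -0.07743, so q = -12.9 cm.
The image is virtual, upright and reduced, behind the mirror.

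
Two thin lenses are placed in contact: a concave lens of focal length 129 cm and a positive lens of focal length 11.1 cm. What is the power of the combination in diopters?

P₁ = 1/f₁ = 1/(-1.29 m) = -0.7752 D; P₂ = 1/f₂ = 1/(0.111 m) = +9.009 D.
For thin lenses in contact, P = P₁ + P₂ = (-0.7752) + (+9.009) = +8.23 D.

P = +8.23 D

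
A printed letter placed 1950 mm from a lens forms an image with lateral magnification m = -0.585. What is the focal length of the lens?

m = −d_i/d_o ⇒ d_i = −m·d_o = −(-0.585)·(1950) = 1141 mm.
1/f = 1/d_o + 1/d_i = 1/(1950) + 1/(1141) = 0.001389, so f = 720 mm.
Since f is positive, the lens is converging.

f = 720 mm (converging)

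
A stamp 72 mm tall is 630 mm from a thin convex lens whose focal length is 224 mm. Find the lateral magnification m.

m = -0.552

1/d_i = 1/f − 1/d_o = 1/(224.0) − 1/(630) = 0.002877, so d_i = 347.6 mm.
m = −d_i/d_o = −(347.6)/(630) = -0.552.
The image is real, inverted and reduced, on the far side of the lens.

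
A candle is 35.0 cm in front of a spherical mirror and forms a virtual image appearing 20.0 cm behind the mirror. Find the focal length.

Virtual image ⇒ d_i = −20.0 cm.
1/f = 1/d_o + 1/d_i = 1/(35.0) + 1/(-20.0) = -0.02143, so f = -46.7 cm.
Since f is negative, the spherical mirror is convex.

f = -46.7 cm (convex)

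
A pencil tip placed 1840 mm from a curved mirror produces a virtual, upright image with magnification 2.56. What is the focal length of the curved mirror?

m = −d_i/d_o ⇒ d_i = −m·d_o = −(+2.56)·(1840) = -4710 mm.
1/f = 1/d_o + 1/d_i = 1/(1840) + 1/(-4710) = 0.0003312, so f = 3020 mm.
Since f is positive, the curved mirror is concave.

f = 3020 mm (concave)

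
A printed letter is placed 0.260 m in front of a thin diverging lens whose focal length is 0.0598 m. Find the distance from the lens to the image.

For a diverging lens, f = -0.0598 m.
Thin-lens equation: 1/v = 1/f − 1/u = 1/(-0.05980) − 1/(0.260) = -16.72 − 3.846 = -20.57, so v = -0.0486 m.
The image is virtual, upright and reduced, on the same side as the object.

0.0486 m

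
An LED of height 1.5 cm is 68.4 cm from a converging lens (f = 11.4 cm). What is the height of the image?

0.300 cm

1/d_i = 1/f − 1/d_o = 1/(11.40) − 1/(68.4) = 0.07310, so d_i = 13.68 cm.
m = −d_i/d_o = -0.2000.
|h_i| = |m|·h_o = 0.2000 × 1.5 = 0.300 cm. The image is real, inverted and reduced, on the far side of the lens.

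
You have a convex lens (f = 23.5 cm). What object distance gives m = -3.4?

m = −d_i/d_o ⇒ d_i = −m·d_o.
1/f = 1/d_o + 1/d_i = 1/d_o − 1/(m·d_o) = (1 − 1/m)/d_o, so d_o = f(1 − 1/m) = (23.50)(1 − 1/(-3.4)) = 30.4 cm.

30.4 cm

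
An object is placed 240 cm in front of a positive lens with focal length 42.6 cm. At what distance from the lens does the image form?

51.8 cm

Thin-lens equation: 1/q = 1/f − 1/p = 1/(42.60) − 1/(240) = 0.02347 − 0.004167 = 0.01931, so q = 51.8 cm.
The image is real, inverted and reduced, on the far side of the lens.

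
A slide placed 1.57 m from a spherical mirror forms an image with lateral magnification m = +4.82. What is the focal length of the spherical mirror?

m = −d_i/d_o ⇒ d_i = −m·d_o = −(+4.82)·(1.57) = -7.567 m.
1/f = 1/d_o + 1/d_i = 1/(1.57) + 1/(-7.567) = 0.5048, so f = 1.98 m.
Since f is positive, the spherical mirror is concave.

f = 1.98 m (concave)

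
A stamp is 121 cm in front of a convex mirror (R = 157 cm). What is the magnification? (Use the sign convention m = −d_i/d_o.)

f = R/2 = 157/2 = 78.50 cm; for a convex mirror, f = -78.50 cm.
1/d_i = 1/f − 1/d_o = 1/(-78.50) − 1/(121) = -0.02100, so d_i = -47.61 cm.
m = −d_i/d_o = −(-47.61)/(121) = +0.393.
The image is virtual, upright and reduced, behind the mirror.

m = +0.393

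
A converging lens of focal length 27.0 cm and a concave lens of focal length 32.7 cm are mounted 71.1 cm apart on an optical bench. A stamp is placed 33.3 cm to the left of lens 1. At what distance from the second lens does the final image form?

Lens 1: 1/d_i1 = 1/f₁ − 1/d_o1 = 1/(27.0) − 1/(33.3) = 0.007007, so d_i1 = 142.7 cm.
The intermediate image is 142.7 cm to the right of lens 1, which lies 71.60 cm to the right of lens 2 — a virtual object — so d_o2 = −71.60 cm.
Lens 2 is diverging, so f₂ = −32.7 cm.
Lens 2: 1/d_i2 = 1/f₂ − 1/d_o2 = 1/(-32.7) − 1/(-71.60) = -0.01661, so d_i2 = -60.2 cm.
The final image is virtual, 60.2 cm to the left of lens 2 (overall magnification ≈ 3.6).

60.2 cm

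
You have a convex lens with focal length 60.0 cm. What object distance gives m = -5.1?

71.8 cm

m = −d_i/d_o ⇒ d_i = −m·d_o.
1/f = 1/d_o + 1/d_i = 1/d_o − 1/(m·d_o) = (1 − 1/m)/d_o, so d_o = f(1 − 1/m) = (60.00)(1 − 1/(-5.1)) = 71.8 cm.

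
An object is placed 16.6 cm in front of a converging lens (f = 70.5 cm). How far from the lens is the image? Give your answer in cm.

Thin-lens equation: 1/v = 1/f − 1/u = 1/(70.50) − 1/(16.6) = 0.01418 − 0.06024 = -0.04606, so v = -21.7 cm.
The image is virtual, upright and enlarged, on the same side as the object.

21.7 cm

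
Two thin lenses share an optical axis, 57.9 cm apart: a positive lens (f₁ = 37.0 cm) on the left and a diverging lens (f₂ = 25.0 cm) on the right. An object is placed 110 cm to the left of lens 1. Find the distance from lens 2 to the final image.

Lens 1: 1/d_i1 = 1/f₁ − 1/d_o1 = 1/(37.0) − 1/(110) = 0.01794, so d_i1 = 55.75 cm.
The intermediate image is 55.75 cm to the right of lens 1, which is 57.9 − (55.75) = 2.150 cm to the left of lens 2, so d_o2 = +2.150 cm.
Lens 2 is diverging, so f₂ = −25.0 cm.
Lens 2: 1/d_i2 = 1/f₂ − 1/d_o2 = 1/(-25.0) − 1/(2.150) = -0.5051, so d_i2 = -1.98 cm.
The final image is virtual, 1.98 cm to the left of lens 2 (overall magnification ≈ -0.47).

1.98 cm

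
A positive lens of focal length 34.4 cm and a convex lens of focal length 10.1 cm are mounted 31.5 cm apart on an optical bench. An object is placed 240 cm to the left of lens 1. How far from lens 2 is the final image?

4.66 cm

Lens 1: 1/d_i1 = 1/f₁ − 1/d_o1 = 1/(34.4) − 1/(240) = 0.02490, so d_i1 = 40.16 cm.
The intermediate image is 40.16 cm to the right of lens 1, which lies 8.660 cm to the right of lens 2 — a virtual object — so d_o2 = −8.660 cm.
Lens 2: 1/d_i2 = 1/f₂ − 1/d_o2 = 1/(10.1) − 1/(-8.660) = 0.2145, so d_i2 = 4.66 cm.
The final image is real, 4.66 cm to the right of lens 2 (overall magnification ≈ -0.090).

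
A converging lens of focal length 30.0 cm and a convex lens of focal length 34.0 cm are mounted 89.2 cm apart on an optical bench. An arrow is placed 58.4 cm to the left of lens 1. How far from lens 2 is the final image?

Lens 1: 1/d_i1 = 1/f₁ − 1/d_o1 = 1/(30.0) − 1/(58.4) = 0.01621, so d_i1 = 61.69 cm.
The intermediate image is 61.69 cm to the right of lens 1, which is 89.2 − (61.69) = 27.51 cm to the left of lens 2, so d_o2 = +27.51 cm.
Lens 2: 1/d_i2 = 1/f₂ − 1/d_o2 = 1/(34.0) − 1/(27.51) = -0.006939, so d_i2 = -144 cm.
The final image is virtual, 144 cm to the left of lens 2 (overall magnification ≈ -5.5).

144 cm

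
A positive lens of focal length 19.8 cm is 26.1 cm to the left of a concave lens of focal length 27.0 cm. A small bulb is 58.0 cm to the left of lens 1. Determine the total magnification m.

Lens 1: 1/d_i1 = 1/(19.8) − 1/(58.0) = 0.03326, so d_i1 = 30.06 cm; m₁ = −d_i1/d_o1 = -0.5183.
d_o2 = 26.1 − (30.06) = -3.960 cm (virtual object).
f₂ = −27.0 cm (diverging).
Lens 2: 1/d_i2 = 1/(-27.0) − 1/(-3.960) = 0.2155, so d_i2 = 4.641 cm; m₂ = −d_i2/d_o2 = +1.172.
m = m₁·m₂ = (-0.5183)(+1.172) = -0.607.

m = -0.607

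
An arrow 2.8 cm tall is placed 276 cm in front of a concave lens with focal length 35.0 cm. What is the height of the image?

For a concave lens, f = -35.0 cm.
1/d_i = 1/f − 1/d_o = 1/(-35.00) − 1/(276) = -0.03219, so d_i = -31.06 cm.
m = −d_i/d_o = +0.1125.
|h_i| = |m|·h_o = 0.1125 × 2.8 = 0.315 cm. The image is virtual, upright and reduced, on the same side as the object.

0.315 cm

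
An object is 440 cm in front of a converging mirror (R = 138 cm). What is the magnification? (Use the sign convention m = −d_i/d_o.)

m = -0.186

f = R/2 = 138/2 = 69.00 cm.
1/d_i = 1/f − 1/d_o = 1/(69.00) − 1/(440) = 0.01222, so d_i = 81.83 cm.
m = −d_i/d_o = −(81.83)/(440) = -0.186.
The image is real, inverted and reduced, in front of the mirror.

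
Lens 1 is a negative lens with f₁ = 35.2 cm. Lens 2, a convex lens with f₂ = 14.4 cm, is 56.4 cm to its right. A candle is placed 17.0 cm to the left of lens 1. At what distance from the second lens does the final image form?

Lens 1 is diverging, so f₁ = −35.2 cm.
Lens 1: 1/d_i1 = 1/f₁ − 1/d_o1 = 1/(-35.2) − 1/(17.0) = -0.08723, so d_i1 = -11.46 cm.
The intermediate image is 11.46 cm to the left of lens 1 (virtual), which is 56.4 − (-11.46) = 67.86 cm to the left of lens 2, so d_o2 = +67.86 cm.
Lens 2: 1/d_i2 = 1/f₂ − 1/d_o2 = 1/(14.4) − 1/(67.86) = 0.05471, so d_i2 = 18.3 cm.
The final image is real, 18.3 cm to the right of lens 2 (overall magnification ≈ -0.18).

18.3 cm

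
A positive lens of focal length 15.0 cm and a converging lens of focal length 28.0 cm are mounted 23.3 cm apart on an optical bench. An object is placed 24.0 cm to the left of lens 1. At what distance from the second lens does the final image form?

Lens 1: 1/d_i1 = 1/f₁ − 1/d_o1 = 1/(15.0) − 1/(24.0) = 0.02500, so d_i1 = 40.00 cm.
The intermediate image is 40.00 cm to the right of lens 1, which lies 16.70 cm to the right of lens 2 — a virtual object — so d_o2 = −16.70 cm.
Lens 2: 1/d_i2 = 1/f₂ − 1/d_o2 = 1/(28.0) − 1/(-16.70) = 0.09559, so d_i2 = 10.5 cm.
The final image is real, 10.5 cm to the right of lens 2 (overall magnification ≈ -1.0).

10.5 cm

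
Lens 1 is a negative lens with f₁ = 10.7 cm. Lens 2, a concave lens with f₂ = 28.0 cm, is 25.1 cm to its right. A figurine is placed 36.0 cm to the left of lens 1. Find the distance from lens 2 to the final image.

15.2 cm

Lens 1 is diverging, so f₁ = −10.7 cm.
Lens 1: 1/d_i1 = 1/f₁ − 1/d_o1 = 1/(-10.7) − 1/(36.0) = -0.1212, so d_i1 = -8.248 cm.
The intermediate image is 8.248 cm to the left of lens 1 (virtual), which is 25.1 − (-8.248) = 33.35 cm to the left of lens 2, so d_o2 = +33.35 cm.
Lens 2 is diverging, so f₂ = −28.0 cm.
Lens 2: 1/d_i2 = 1/f₂ − 1/d_o2 = 1/(-28.0) − 1/(33.35) = -0.06570, so d_i2 = -15.2 cm.
The final image is virtual, 15.2 cm to the left of lens 2 (overall magnification ≈ 0.10).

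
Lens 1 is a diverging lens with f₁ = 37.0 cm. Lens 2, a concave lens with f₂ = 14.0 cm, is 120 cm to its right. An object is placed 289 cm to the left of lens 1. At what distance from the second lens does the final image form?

12.8 cm

Lens 1 is diverging, so f₁ = −37.0 cm.
Lens 1: 1/d_i1 = 1/f₁ − 1/d_o1 = 1/(-37.0) − 1/(289) = -0.03049, so d_i1 = -32.80 cm.
The intermediate image is 32.80 cm to the left of lens 1 (virtual), which is 120 − (-32.80) = 152.8 cm to the left of lens 2, so d_o2 = +152.8 cm.
Lens 2 is diverging, so f₂ = −14.0 cm.
Lens 2: 1/d_i2 = 1/f₂ − 1/d_o2 = 1/(-14.0) − 1/(152.8) = -0.07797, so d_i2 = -12.8 cm.
The final image is virtual, 12.8 cm to the left of lens 2 (overall magnification ≈ 0.0095).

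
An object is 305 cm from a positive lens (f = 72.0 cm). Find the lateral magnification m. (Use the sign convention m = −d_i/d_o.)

1/d_i = 1/f − 1/d_o = 1/(72.00) − 1/(305) = 0.01061, so d_i = 94.25 cm.
m = −d_i/d_o = −(94.25)/(305) = -0.309.
The image is real, inverted and reduced, on the far side of the lens.

m = -0.309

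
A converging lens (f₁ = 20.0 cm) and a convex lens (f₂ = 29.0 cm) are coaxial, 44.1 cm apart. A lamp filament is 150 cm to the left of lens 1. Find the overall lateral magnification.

Lens 1: 1/d_i1 = 1/(20.0) − 1/(150) = 0.04333, so d_i1 = 23.08 cm; m₁ = −d_i1/d_o1 = -0.1539.
d_o2 = 44.1 − (23.08) = 21.02 cm.
Lens 2: 1/d_i2 = 1/(29.0) − 1/(21.02) = -0.01309, so d_i2 = -76.39 cm; m₂ = −d_i2/d_o2 = +3.634.
m = m₁·m₂ = (-0.1539)(+3.634) = -0.559.

m = -0.559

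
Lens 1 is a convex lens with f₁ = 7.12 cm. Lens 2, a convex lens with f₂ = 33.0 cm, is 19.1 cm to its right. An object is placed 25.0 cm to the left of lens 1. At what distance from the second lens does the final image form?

Lens 1: 1/d_i1 = 1/f₁ − 1/d_o1 = 1/(7.12) − 1/(25.0) = 0.1004, so d_i1 = 9.955 cm.
The intermediate image is 9.955 cm to the right of lens 1, which is 19.1 − (9.955) = 9.145 cm to the left of lens 2, so d_o2 = +9.145 cm.
Lens 2: 1/d_i2 = 1/f₂ − 1/d_o2 = 1/(33.0) − 1/(9.145) = -0.07905, so d_i2 = -12.7 cm.
The final image is virtual, 12.7 cm to the left of lens 2 (overall magnification ≈ -0.55).

12.7 cm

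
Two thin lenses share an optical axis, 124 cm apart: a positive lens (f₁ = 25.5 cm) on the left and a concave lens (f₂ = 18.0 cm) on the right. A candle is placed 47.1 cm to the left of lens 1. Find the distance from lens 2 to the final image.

Lens 1: 1/d_i1 = 1/f₁ − 1/d_o1 = 1/(25.5) − 1/(47.1) = 0.01798, so d_i1 = 55.60 cm.
The intermediate image is 55.60 cm to the right of lens 1, which is 124 − (55.60) = 68.40 cm to the left of lens 2, so d_o2 = +68.40 cm.
Lens 2 is diverging, so f₂ = −18.0 cm.
Lens 2: 1/d_i2 = 1/f₂ − 1/d_o2 = 1/(-18.0) − 1/(68.40) = -0.07018, so d_i2 = -14.2 cm.
The final image is virtual, 14.2 cm to the left of lens 2 (overall magnification ≈ -0.25).

14.2 cm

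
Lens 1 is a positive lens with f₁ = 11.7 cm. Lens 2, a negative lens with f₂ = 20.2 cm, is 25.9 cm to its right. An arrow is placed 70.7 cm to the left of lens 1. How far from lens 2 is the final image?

7.48 cm

Lens 1: 1/d_i1 = 1/f₁ − 1/d_o1 = 1/(11.7) − 1/(70.7) = 0.07133, so d_i1 = 14.02 cm.
The intermediate image is 14.02 cm to the right of lens 1, which is 25.9 − (14.02) = 11.88 cm to the left of lens 2, so d_o2 = +11.88 cm.
Lens 2 is diverging, so f₂ = −20.2 cm.
Lens 2: 1/d_i2 = 1/f₂ − 1/d_o2 = 1/(-20.2) − 1/(11.88) = -0.1337, so d_i2 = -7.48 cm.
The final image is virtual, 7.48 cm to the left of lens 2 (overall magnification ≈ -0.12).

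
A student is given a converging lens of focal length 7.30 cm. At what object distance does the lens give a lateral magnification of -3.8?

m = −d_i/d_o ⇒ d_i = −m·d_o.
1/f = 1/d_o + 1/d_i = 1/d_o − 1/(m·d_o) = (1 − 1/m)/d_o, so d_o = f(1 − 1/m) = (7.300)(1 − 1/(-3.8)) = 9.22 cm.

9.22 cm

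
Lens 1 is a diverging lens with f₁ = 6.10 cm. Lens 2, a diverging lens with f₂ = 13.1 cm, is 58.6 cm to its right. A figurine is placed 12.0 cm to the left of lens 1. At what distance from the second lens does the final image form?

10.8 cm

Lens 1 is diverging, so f₁ = −6.10 cm.
Lens 1: 1/d_i1 = 1/f₁ − 1/d_o1 = 1/(-6.10) − 1/(12.0) = -0.2473, so d_i1 = -4.044 cm.
The intermediate image is 4.044 cm to the left of lens 1 (virtual), which is 58.6 − (-4.044) = 62.64 cm to the left of lens 2, so d_o2 = +62.64 cm.
Lens 2 is diverging, so f₂ = −13.1 cm.
Lens 2: 1/d_i2 = 1/f₂ − 1/d_o2 = 1/(-13.1) − 1/(62.64) = -0.09230, so d_i2 = -10.8 cm.
The final image is virtual, 10.8 cm to the left of lens 2 (overall magnification ≈ 0.058).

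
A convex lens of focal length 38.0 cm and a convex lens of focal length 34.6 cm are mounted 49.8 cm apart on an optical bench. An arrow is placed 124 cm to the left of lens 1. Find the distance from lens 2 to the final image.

Lens 1: 1/d_i1 = 1/f₁ − 1/d_o1 = 1/(38.0) − 1/(124) = 0.01825, so d_i1 = 54.79 cm.
The intermediate image is 54.79 cm to the right of lens 1, which lies 4.990 cm to the right of lens 2 — a virtual object — so d_o2 = −4.990 cm.
Lens 2: 1/d_i2 = 1/f₂ − 1/d_o2 = 1/(34.6) − 1/(-4.990) = 0.2293, so d_i2 = 4.36 cm.
The final image is real, 4.36 cm to the right of lens 2 (overall magnification ≈ -0.39).

4.36 cm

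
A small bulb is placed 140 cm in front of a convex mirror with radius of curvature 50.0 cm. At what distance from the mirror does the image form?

f = R/2 = 50.0/2 = 25.00 cm; for a convex mirror, f = -25.00 cm.
Mirror equation: 1/s_i = 1/f − 1/s_o = 1/(-25.00) − 1/(140) = -0.04000 − 0.007143 = -0.04714, so s_i = -21.2 cm.
The image is virtual, upright and reduced, behind the mirror.

21.2 cm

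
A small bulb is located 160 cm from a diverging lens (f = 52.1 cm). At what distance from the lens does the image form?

39.3 cm

For a diverging lens, f = -52.1 cm.
Lens equation: 1/v = 1/f − 1/u = 1/(-52.10) − 1/(160) = -0.01919 − 0.006250 = -0.02544, so v = -39.3 cm.
The image is virtual, upright and reduced, on the same side as the object.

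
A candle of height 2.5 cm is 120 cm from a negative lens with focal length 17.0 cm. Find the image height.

For a negative lens, f = -17.0 cm.
1/d_i = 1/f − 1/d_o = 1/(-17.00) − 1/(120) = -0.06716, so d_i = -14.89 cm.
m = −d_i/d_o = +0.1241.
|h_i| = |m|·h_o = 0.1241 × 2.5 = 0.310 cm. The image is virtual, upright and reduced, on the same side as the object.

0.310 cm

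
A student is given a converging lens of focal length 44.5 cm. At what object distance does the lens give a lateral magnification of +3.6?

m = −d_i/d_o ⇒ d_i = −m·d_o.
1/f = 1/d_o + 1/d_i = 1/d_o − 1/(m·d_o) = (1 − 1/m)/d_o, so d_o = f(1 − 1/m) = (44.50)(1 − 1/(+3.6)) = 32.1 cm.

32.1 cm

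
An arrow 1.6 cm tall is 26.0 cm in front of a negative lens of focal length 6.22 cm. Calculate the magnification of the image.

For a negative lens, f = -6.22 cm.
1/d_i = 1/f − 1/d_o = 1/(-6.220) − 1/(26.0) = -0.1992, so d_i = -5.019 cm.
m = −d_i/d_o = −(-5.019)/(26.0) = +0.193.
The image is virtual, upright and reduced, on the same side as the object.

m = +0.193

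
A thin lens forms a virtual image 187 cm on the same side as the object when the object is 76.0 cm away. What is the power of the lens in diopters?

P = +0.781 D

Virtual image ⇒ d_i = −187 cm.
1/f = 1/d_o + 1/d_i = 1/(76.0) + 1/(-187) = 0.007810 cm⁻¹.
f = 128.0 cm = 1.280 m, so P = 1/f = +0.781 D.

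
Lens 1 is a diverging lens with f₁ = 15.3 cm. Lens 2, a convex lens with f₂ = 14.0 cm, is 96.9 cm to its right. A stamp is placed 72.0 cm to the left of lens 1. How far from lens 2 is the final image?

Lens 1 is diverging, so f₁ = −15.3 cm.
Lens 1: 1/d_i1 = 1/f₁ − 1/d_o1 = 1/(-15.3) − 1/(72.0) = -0.07925, so d_i1 = -12.62 cm.
The intermediate image is 12.62 cm to the left of lens 1 (virtual), which is 96.9 − (-12.62) = 109.5 cm to the left of lens 2, so d_o2 = +109.5 cm.
Lens 2: 1/d_i2 = 1/f₂ − 1/d_o2 = 1/(14.0) − 1/(109.5) = 0.06230, so d_i2 = 16.1 cm.
The final image is real, 16.1 cm to the right of lens 2 (overall magnification ≈ -0.026).

16.1 cm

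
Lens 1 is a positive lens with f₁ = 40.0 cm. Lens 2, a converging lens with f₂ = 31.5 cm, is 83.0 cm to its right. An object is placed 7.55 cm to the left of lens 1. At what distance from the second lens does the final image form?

47.8 cm

Lens 1: 1/d_i1 = 1/f₁ − 1/d_o1 = 1/(40.0) − 1/(7.55) = -0.1075, so d_i1 = -9.307 cm.
The intermediate image is 9.307 cm to the left of lens 1 (virtual), which is 83.0 − (-9.307) = 92.31 cm to the left of lens 2, so d_o2 = +92.31 cm.
Lens 2: 1/d_i2 = 1/f₂ − 1/d_o2 = 1/(31.5) − 1/(92.31) = 0.02091, so d_i2 = 47.8 cm.
The final image is real, 47.8 cm to the right of lens 2 (overall magnification ≈ -0.64).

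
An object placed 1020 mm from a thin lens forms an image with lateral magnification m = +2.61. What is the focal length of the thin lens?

f = 1650 mm (converging)

m = −d_i/d_o ⇒ d_i = −m·d_o = −(+2.61)·(1020) = -2662 mm.
1/f = 1/d_o + 1/d_i = 1/(1020) + 1/(-2662) = 0.0006047, so f = 1650 mm.
Since f is positive, the thin lens is converging.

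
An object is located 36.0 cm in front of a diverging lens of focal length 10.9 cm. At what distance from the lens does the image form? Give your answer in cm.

For a diverging lens, f = -10.9 cm.
Thin-lens equation: 1/v = 1/f − 1/u = 1/(-10.90) − 1/(36.0) = -0.09174 − 0.02778 = -0.1195, so v = -8.37 cm.
The image is virtual, upright and reduced, on the same side as the object.

8.37 cm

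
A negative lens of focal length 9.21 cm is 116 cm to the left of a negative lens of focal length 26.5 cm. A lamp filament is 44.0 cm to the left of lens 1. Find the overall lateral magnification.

f₁ = −9.21 cm (diverging).
Lens 1: 1/d_i1 = 1/(-9.21) − 1/(44.0) = -0.1313, so d_i1 = -7.616 cm; m₁ = −d_i1/d_o1 = +0.1731.
d_o2 = 116 − (-7.616) = 123.6 cm.
f₂ = −26.5 cm (diverging).
Lens 2: 1/d_i2 = 1/(-26.5) − 1/(123.6) = -0.04583, so d_i2 = -21.82 cm; m₂ = −d_i2/d_o2 = +0.1765.
m = m₁·m₂ = (+0.1731)(+0.1765) = +0.0306.

m = +0.0306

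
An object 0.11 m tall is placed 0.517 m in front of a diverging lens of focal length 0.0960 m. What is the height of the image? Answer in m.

For a diverging lens, f = -0.0960 m.
1/d_i = 1/f − 1/d_o = 1/(-0.09600) − 1/(0.517) = -12.35, so d_i = -0.08097 m.
m = −d_i/d_o = +0.1566.
|h_i| = |m|·h_o = 0.1566 × 0.11 = 0.0172 m. The image is virtual, upright and reduced, on the same side as the object.

0.0172 m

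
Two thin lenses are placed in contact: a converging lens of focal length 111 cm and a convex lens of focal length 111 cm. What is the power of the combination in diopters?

P₁ = 1/f₁ = 1/(1.11 m) = +0.9009 D; P₂ = 1/f₂ = 1/(1.11 m) = +0.9009 D.
For thin lenses in contact, P = P₁ + P₂ = (+0.9009) + (+0.9009) = +1.80 D.

P = +1.80 D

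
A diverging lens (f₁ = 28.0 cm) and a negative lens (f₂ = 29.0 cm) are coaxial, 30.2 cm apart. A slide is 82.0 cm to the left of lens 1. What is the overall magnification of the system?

f₁ = −28.0 cm (diverging).
Lens 1: 1/d_i1 = 1/(-28.0) − 1/(82.0) = -0.04791, so d_i1 = -20.87 cm; m₁ = −d_i1/d_o1 = +0.2545.
d_o2 = 30.2 − (-20.87) = 51.07 cm.
f₂ = −29.0 cm (diverging).
Lens 2: 1/d_i2 = 1/(-29.0) − 1/(51.07) = -0.05406, so d_i2 = -18.50 cm; m₂ = −d_i2/d_o2 = +0.3622.
m = m₁·m₂ = (+0.2545)(+0.3622) = +0.0922.

m = +0.0922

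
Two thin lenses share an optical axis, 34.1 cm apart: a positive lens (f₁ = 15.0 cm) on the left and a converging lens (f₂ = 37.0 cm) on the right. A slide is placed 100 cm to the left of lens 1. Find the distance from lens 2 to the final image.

Lens 1: 1/d_i1 = 1/f₁ − 1/d_o1 = 1/(15.0) − 1/(100) = 0.05667, so d_i1 = 17.65 cm.
The intermediate image is 17.65 cm to the right of lens 1, which is 34.1 − (17.65) = 16.45 cm to the left of lens 2, so d_o2 = +16.45 cm.
Lens 2: 1/d_i2 = 1/f₂ − 1/d_o2 = 1/(37.0) − 1/(16.45) = -0.03376, so d_i2 = -29.6 cm.
The final image is virtual, 29.6 cm to the left of lens 2 (overall magnification ≈ -0.32).

29.6 cm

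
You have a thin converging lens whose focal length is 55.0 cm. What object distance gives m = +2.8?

m = −d_i/d_o ⇒ d_i = −m·d_o.
1/f = 1/d_o + 1/d_i = 1/d_o − 1/(m·d_o) = (1 − 1/m)/d_o, so d_o = f(1 − 1/m) = (55.00)(1 − 1/(+2.8)) = 35.4 cm.

35.4 cm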